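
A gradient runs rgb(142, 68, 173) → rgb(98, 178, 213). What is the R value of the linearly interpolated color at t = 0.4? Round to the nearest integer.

124

R = 142 + 0.4 × (98 − 142) = 124.4 → 124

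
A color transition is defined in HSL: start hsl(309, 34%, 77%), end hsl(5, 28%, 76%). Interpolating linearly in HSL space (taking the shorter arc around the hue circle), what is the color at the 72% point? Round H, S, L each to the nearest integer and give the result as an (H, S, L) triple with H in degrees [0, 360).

Hue: 5 − 309 = -304°, but |-304| > 180 so the shorter arc goes the other way: Δh = -304 + 360 = 56°.
H = 309 + 0.72 × (56) = 349.32 → 349°
S = 34 + 0.72 × (28 − 34) = 29.68 → 30%
L = 77 + 0.72 × (76 − 77) = 76.28 → 76%

(349, 30, 76)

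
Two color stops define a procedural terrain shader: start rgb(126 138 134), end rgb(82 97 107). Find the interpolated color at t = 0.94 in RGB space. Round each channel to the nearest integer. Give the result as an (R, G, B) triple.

R = 126 + 0.94 × (82 − 126) = 126 + 0.94 × -44 = 84.64 → 85
G = 138 + 0.94 × (97 − 138) = 138 + 0.94 × -41 = 99.46 → 99
B = 134 + 0.94 × (107 − 134) = 134 + 0.94 × -27 = 108.62 → 109

(85, 99, 109)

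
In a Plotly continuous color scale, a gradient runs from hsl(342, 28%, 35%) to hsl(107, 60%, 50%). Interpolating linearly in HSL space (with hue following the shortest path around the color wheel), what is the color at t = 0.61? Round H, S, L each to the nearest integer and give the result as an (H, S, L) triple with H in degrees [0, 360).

(58, 48, 44)

Hue: 107 − 342 = -235°, but |-235| > 180 so the shorter arc goes the other way: Δh = -235 + 360 = 125°.
H = 342 + 0.61 × (125) = 418.25 → 418 → 418 mod 360 = 58°
S = 28 + 0.61 × (60 − 28) = 47.52 → 48%
L = 35 + 0.61 × (50 − 35) = 44.15 → 44%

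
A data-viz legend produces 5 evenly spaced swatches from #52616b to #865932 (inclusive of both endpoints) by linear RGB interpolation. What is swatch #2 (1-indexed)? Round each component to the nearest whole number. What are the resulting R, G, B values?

With 5 swatches and endpoints inclusive, swatch 2 sits at t = (2 − 1)/(5 − 1) = 1/4 ≈ 0.25.
#52616b → (82, 97, 107); #865932 → (134, 89, 50).
R = 82 + 0.25 × (134 − 82) = 95 → 95
G = 97 + 0.25 × (89 − 97) = 95 → 95
B = 107 + 0.25 × (50 − 107) = 92.75 → 93

(95, 95, 93)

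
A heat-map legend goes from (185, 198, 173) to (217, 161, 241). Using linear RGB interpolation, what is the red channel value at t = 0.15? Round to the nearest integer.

190

R = 185 + 0.15 × (217 − 185) = 189.8 → 190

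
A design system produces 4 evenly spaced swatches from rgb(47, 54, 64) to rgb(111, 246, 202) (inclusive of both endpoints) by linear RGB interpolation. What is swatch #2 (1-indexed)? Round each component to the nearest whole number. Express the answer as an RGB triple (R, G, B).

(68, 118, 110)

With 4 swatches and endpoints inclusive, swatch 2 sits at t = (2 − 1)/(4 − 1) = 1/3 ≈ 0.3333.
R = 47 + 0.3333 × (111 − 47) = 68.331 → 68
G = 54 + 0.3333 × (246 − 54) = 117.994 → 118
B = 64 + 0.3333 × (202 − 64) = 109.995 → 110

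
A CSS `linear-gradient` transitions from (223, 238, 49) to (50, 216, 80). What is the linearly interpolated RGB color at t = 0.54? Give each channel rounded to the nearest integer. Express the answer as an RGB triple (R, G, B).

R = 223 + 0.54 × (50 − 223) = 223 + 0.54 × -173 = 129.58 → 130
G = 238 + 0.54 × (216 − 238) = 238 + 0.54 × -22 = 226.12 → 226
B = 49 + 0.54 × (80 − 49) = 49 + 0.54 × 31 = 65.74 → 66

(130, 226, 66)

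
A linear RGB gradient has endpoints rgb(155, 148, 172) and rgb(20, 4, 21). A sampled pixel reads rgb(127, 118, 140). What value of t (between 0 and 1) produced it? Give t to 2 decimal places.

Invert the lerp on the B channel (largest span, 151): t = (140 − 172) / (21 − 172) = -32/-151 = 0.21192.
Check on R: (127 − 155)/(20 − 155) = 0.2074 ✓

0.21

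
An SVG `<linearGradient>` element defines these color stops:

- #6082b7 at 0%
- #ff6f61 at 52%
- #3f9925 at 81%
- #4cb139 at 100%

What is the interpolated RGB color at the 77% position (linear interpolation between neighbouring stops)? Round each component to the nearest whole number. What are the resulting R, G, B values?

77% lies between the 52% and 81% stops, so the local fraction is t = (77 − 52)/(81 − 52) = 25/29 ≈ 0.8621.
#ff6f61 → (255, 111, 97); #3f9925 → (63, 153, 37).
R = 255 + 0.8621 × (63 − 255) = 89.477 → 89
G = 111 + 0.8621 × (153 − 111) = 147.208 → 147
B = 97 + 0.8621 × (37 − 97) = 45.274 → 45

(89, 147, 45)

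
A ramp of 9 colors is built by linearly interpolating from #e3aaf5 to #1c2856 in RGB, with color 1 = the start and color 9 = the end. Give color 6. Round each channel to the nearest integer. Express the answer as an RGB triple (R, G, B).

With 9 swatches and endpoints inclusive, swatch 6 sits at t = (6 − 1)/(9 − 1) = 5/8 ≈ 0.625.
#e3aaf5 → (227, 170, 245); #1c2856 → (28, 40, 86).
R = 227 + 0.625 × (28 − 227) = 102.625 → 103
G = 170 + 0.625 × (40 − 170) = 88.75 → 89
B = 245 + 0.625 × (86 − 245) = 145.625 → 146

(103, 89, 146)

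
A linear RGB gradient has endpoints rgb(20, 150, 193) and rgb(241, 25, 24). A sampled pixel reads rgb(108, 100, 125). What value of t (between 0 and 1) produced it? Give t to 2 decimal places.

0.40

Invert the lerp on the R channel (largest span, 221): t = (108 − 20) / (241 − 20) = 88/221 = 0.39819.
Check on G: (100 − 150)/(25 − 150) = 0.4 ✓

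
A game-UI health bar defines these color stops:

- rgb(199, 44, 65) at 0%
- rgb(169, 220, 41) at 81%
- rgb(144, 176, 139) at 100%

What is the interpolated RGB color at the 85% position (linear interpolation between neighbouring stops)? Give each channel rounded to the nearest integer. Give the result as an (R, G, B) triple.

(164, 211, 62)

85% lies between the 81% and 100% stops, so the local fraction is t = (85 − 81)/(100 − 81) = 4/19 ≈ 0.2105.
R = 169 + 0.2105 × (144 − 169) = 163.738 → 164
G = 220 + 0.2105 × (176 − 220) = 210.738 → 211
B = 41 + 0.2105 × (139 − 41) = 61.629 → 62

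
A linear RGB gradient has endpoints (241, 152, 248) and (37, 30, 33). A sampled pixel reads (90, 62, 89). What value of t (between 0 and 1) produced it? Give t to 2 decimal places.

0.74

Invert the lerp on the B channel (largest span, 215): t = (89 − 248) / (33 − 248) = -159/-215 = 0.73953.
Check on R: (90 − 241)/(37 − 241) = 0.7402 ✓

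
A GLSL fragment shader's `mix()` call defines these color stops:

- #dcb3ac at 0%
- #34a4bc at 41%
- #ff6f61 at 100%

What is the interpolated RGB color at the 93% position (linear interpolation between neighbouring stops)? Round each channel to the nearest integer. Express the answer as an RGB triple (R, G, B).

93% lies between the 41% and 100% stops, so the local fraction is t = (93 − 41)/(100 − 41) = 52/59 ≈ 0.8814.
#34a4bc → (52, 164, 188); #ff6f61 → (255, 111, 97).
R = 52 + 0.8814 × (255 − 52) = 230.924 → 231
G = 164 + 0.8814 × (111 − 164) = 117.286 → 117
B = 188 + 0.8814 × (97 − 188) = 107.793 → 108

(231, 117, 108)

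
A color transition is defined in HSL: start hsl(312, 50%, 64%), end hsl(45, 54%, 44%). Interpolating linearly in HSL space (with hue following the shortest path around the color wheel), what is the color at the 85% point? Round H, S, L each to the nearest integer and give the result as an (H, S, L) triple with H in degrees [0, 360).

Hue: 45 − 312 = -267°, but |-267| > 180 so the shorter arc goes the other way: Δh = -267 + 360 = 93°.
H = 312 + 0.85 × (93) = 391.05 → 391 → 391 mod 360 = 31°
S = 50 + 0.85 × (54 − 50) = 53.4 → 53%
L = 64 + 0.85 × (44 − 64) = 47 → 47%

(31, 53, 47)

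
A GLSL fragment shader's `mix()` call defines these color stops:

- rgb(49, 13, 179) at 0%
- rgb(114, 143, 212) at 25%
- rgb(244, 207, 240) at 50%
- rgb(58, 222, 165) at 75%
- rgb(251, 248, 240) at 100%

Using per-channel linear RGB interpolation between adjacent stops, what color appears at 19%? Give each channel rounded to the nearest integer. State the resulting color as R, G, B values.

19% lies between the 0% and 25% stops, so the local fraction is t = (19 − 0)/(25 − 0) = 19/25 ≈ 0.76.
R = 49 + 0.76 × (114 − 49) = 98.4 → 98
G = 13 + 0.76 × (143 − 13) = 111.8 → 112
B = 179 + 0.76 × (212 − 179) = 204.08 → 204

(98, 112, 204)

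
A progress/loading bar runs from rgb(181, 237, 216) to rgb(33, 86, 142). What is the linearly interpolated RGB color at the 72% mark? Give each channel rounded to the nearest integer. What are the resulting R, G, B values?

72% corresponds to t = 0.72.
R = 181 + 0.72 × (33 − 181) = 181 + 0.72 × -148 = 74.44 → 74
G = 237 + 0.72 × (86 − 237) = 237 + 0.72 × -151 = 128.28 → 128
B = 216 + 0.72 × (142 − 216) = 216 + 0.72 × -74 = 162.72 → 163

(74, 128, 163)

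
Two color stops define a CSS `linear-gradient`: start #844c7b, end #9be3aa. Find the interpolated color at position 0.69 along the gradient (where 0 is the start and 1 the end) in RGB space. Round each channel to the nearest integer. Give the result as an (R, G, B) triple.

#844c7b → (132, 76, 123); #9be3aa → (155, 227, 170).
R = 132 + 0.69 × (155 − 132) = 132 + 0.69 × 23 = 147.87 → 148
G = 76 + 0.69 × (227 − 76) = 76 + 0.69 × 151 = 180.19 → 180
B = 123 + 0.69 × (170 − 123) = 123 + 0.69 × 47 = 155.43 → 155

(148, 180, 155)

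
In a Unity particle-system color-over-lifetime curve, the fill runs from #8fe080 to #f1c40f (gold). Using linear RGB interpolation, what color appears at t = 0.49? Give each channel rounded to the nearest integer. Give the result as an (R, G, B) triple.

#8fe080 → (143, 224, 128); #f1c40f → (241, 196, 15).
R = 143 + 0.49 × (241 − 143) = 143 + 0.49 × 98 = 191.02 → 191
G = 224 + 0.49 × (196 − 224) = 224 + 0.49 × -28 = 210.28 → 210
B = 128 + 0.49 × (15 − 128) = 128 + 0.49 × -113 = 72.63 → 73

(191, 210, 73)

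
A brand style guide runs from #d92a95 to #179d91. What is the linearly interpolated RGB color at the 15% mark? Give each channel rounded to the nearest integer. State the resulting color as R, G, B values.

#d92a95 → (217, 42, 149); #179d91 → (23, 157, 145).
15% corresponds to t = 0.15.
R = 217 + 0.15 × (23 − 217) = 217 + 0.15 × -194 = 187.9 → 188
G = 42 + 0.15 × (157 − 42) = 42 + 0.15 × 115 = 59.25 → 59
B = 149 + 0.15 × (145 − 149) = 149 + 0.15 × -4 = 148.4 → 148

(188, 59, 148)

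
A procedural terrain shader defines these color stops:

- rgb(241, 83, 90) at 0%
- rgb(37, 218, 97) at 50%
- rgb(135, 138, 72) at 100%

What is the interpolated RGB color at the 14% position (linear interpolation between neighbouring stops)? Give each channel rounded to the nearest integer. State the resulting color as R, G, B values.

(184, 121, 92)

14% lies between the 0% and 50% stops, so the local fraction is t = (14 − 0)/(50 − 0) = 14/50 ≈ 0.28.
R = 241 + 0.28 × (37 − 241) = 183.88 → 184
G = 83 + 0.28 × (218 − 83) = 120.8 → 121
B = 90 + 0.28 × (97 − 90) = 91.96 → 92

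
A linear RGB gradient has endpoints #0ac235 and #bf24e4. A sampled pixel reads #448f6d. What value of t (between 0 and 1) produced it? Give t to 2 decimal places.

Invert the lerp on the R channel (largest span, 181): t = (68 − 10) / (191 − 10) = 58/181 = 0.32044.
Check on G: (143 − 194)/(36 − 194) = 0.3228 ✓

0.32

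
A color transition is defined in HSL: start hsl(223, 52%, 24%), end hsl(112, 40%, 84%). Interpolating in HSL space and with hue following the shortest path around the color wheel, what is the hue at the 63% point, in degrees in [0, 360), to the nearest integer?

153

Hue arc: Δh = 112 − 223 = -111° (|Δh| ≤ 180, already the shorter path).
H = 223 + 0.63 × (-111) = 153.07 → 153°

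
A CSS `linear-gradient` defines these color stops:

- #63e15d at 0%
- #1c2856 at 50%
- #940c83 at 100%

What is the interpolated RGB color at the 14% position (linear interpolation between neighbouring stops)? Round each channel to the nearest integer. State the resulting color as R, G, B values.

14% lies between the 0% and 50% stops, so the local fraction is t = (14 − 0)/(50 − 0) = 14/50 ≈ 0.28.
#63e15d → (99, 225, 93); #1c2856 → (28, 40, 86).
R = 99 + 0.28 × (28 − 99) = 79.12 → 79
G = 225 + 0.28 × (40 − 225) = 173.2 → 173
B = 93 + 0.28 × (86 − 93) = 91.04 → 91

(79, 173, 91)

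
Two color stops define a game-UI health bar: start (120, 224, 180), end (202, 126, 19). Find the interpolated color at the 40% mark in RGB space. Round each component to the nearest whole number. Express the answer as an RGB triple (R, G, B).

(153, 185, 116)

40% corresponds to t = 0.4.
R = 120 + 0.4 × (202 − 120) = 120 + 0.4 × 82 = 152.8 → 153
G = 224 + 0.4 × (126 − 224) = 224 + 0.4 × -98 = 184.8 → 185
B = 180 + 0.4 × (19 − 180) = 180 + 0.4 × -161 = 115.6 → 116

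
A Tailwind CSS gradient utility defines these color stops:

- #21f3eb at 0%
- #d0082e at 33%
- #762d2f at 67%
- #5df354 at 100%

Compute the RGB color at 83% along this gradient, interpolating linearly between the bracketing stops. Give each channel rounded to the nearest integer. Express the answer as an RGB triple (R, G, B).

(106, 141, 65)

83% lies between the 67% and 100% stops, so the local fraction is t = (83 − 67)/(100 − 67) = 16/33 ≈ 0.4848.
#762d2f → (118, 45, 47); #5df354 → (93, 243, 84).
R = 118 + 0.4848 × (93 − 118) = 105.88 → 106
G = 45 + 0.4848 × (243 − 45) = 140.99 → 141
B = 47 + 0.4848 × (84 − 47) = 64.938 → 65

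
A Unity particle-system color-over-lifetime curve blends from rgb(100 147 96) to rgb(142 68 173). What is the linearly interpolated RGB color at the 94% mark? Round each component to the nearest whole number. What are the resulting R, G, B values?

94% corresponds to t = 0.94.
R = 100 + 0.94 × (142 − 100) = 100 + 0.94 × 42 = 139.48 → 139
G = 147 + 0.94 × (68 − 147) = 147 + 0.94 × -79 = 72.74 → 73
B = 96 + 0.94 × (173 − 96) = 96 + 0.94 × 77 = 168.38 → 168

(139, 73, 168)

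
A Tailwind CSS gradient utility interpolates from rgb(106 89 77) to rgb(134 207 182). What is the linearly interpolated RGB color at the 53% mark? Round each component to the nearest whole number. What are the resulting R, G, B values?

53% corresponds to t = 0.53.
R = 106 + 0.53 × (134 − 106) = 106 + 0.53 × 28 = 120.84 → 121
G = 89 + 0.53 × (207 − 89) = 89 + 0.53 × 118 = 151.54 → 152
B = 77 + 0.53 × (182 − 77) = 77 + 0.53 × 105 = 132.65 → 133

(121, 152, 133)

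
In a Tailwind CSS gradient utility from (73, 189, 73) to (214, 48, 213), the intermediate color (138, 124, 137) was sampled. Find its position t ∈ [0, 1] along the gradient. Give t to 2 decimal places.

Invert the lerp on the R channel (largest span, 141): t = (138 − 73) / (214 − 73) = 65/141 = 0.46099.
Check on G: (124 − 189)/(48 − 189) = 0.461 ✓

0.46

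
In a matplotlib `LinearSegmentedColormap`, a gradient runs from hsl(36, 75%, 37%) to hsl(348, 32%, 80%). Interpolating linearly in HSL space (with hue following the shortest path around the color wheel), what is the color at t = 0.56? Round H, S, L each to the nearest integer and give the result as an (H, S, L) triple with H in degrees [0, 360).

(9, 51, 61)

Hue: 348 − 36 = 312°, but |312| > 180 so the shorter arc goes the other way: Δh = 312 − 360 = -48°.
H = 36 + 0.56 × (-48) = 9.12 → 9°
S = 75 + 0.56 × (32 − 75) = 50.92 → 51%
L = 37 + 0.56 × (80 − 37) = 61.08 → 61%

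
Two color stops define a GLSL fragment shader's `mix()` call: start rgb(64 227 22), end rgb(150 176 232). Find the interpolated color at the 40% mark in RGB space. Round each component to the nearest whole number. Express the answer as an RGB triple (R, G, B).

40% corresponds to t = 0.4.
R = 64 + 0.4 × (150 − 64) = 64 + 0.4 × 86 = 98.4 → 98
G = 227 + 0.4 × (176 − 227) = 227 + 0.4 × -51 = 206.6 → 207
B = 22 + 0.4 × (232 − 22) = 22 + 0.4 × 210 = 106 → 106

(98, 207, 106)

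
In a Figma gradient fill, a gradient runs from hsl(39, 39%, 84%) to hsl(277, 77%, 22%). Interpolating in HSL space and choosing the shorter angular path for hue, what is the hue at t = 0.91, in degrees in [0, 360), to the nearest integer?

288

Hue: 277 − 39 = 238°, but |238| > 180 so the shorter arc goes the other way: Δh = 238 − 360 = -122°.
H = 39 + 0.91 × (-122) = -72.02 → -72 → -72 mod 360 = 288°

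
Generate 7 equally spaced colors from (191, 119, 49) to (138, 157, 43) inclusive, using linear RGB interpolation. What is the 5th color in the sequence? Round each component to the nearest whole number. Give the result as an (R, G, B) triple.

(156, 144, 45)

With 7 swatches and endpoints inclusive, swatch 5 sits at t = (5 − 1)/(7 − 1) = 4/6 ≈ 0.6667.
R = 191 + 0.6667 × (138 − 191) = 155.665 → 156
G = 119 + 0.6667 × (157 − 119) = 144.335 → 144
B = 49 + 0.6667 × (43 − 49) = 45 → 45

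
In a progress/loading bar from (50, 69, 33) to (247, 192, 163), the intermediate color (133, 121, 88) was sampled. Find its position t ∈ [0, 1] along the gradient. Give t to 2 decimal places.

Invert the lerp on the R channel (largest span, 197): t = (133 − 50) / (247 − 50) = 83/197 = 0.42132.
Check on G: (121 − 69)/(192 − 69) = 0.4228 ✓

0.42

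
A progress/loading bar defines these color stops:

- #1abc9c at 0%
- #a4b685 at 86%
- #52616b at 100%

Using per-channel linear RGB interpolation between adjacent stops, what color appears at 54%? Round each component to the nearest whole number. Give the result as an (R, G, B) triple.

54% lies between the 0% and 86% stops, so the local fraction is t = (54 − 0)/(86 − 0) = 54/86 ≈ 0.6279.
#1abc9c → (26, 188, 156); #a4b685 → (164, 182, 133).
R = 26 + 0.6279 × (164 − 26) = 112.65 → 113
G = 188 + 0.6279 × (182 − 188) = 184.233 → 184
B = 156 + 0.6279 × (133 − 156) = 141.558 → 142

(113, 184, 142)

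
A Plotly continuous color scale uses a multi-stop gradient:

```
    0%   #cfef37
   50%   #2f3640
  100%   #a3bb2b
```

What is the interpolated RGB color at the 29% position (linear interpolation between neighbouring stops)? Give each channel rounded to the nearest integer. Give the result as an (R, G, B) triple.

(114, 132, 60)

29% lies between the 0% and 50% stops, so the local fraction is t = (29 − 0)/(50 − 0) = 29/50 ≈ 0.58.
#cfef37 → (207, 239, 55); #2f3640 → (47, 54, 64).
R = 207 + 0.58 × (47 − 207) = 114.2 → 114
G = 239 + 0.58 × (54 − 239) = 131.7 → 132
B = 55 + 0.58 × (64 − 55) = 60.22 → 60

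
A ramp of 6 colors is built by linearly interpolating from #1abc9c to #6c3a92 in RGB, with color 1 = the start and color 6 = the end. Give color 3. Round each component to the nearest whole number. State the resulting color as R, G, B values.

(59, 136, 152)

With 6 swatches and endpoints inclusive, swatch 3 sits at t = (3 − 1)/(6 − 1) = 2/5 ≈ 0.4.
#1abc9c → (26, 188, 156); #6c3a92 → (108, 58, 146).
R = 26 + 0.4 × (108 − 26) = 58.8 → 59
G = 188 + 0.4 × (58 − 188) = 136 → 136
B = 156 + 0.4 × (146 − 156) = 152 → 152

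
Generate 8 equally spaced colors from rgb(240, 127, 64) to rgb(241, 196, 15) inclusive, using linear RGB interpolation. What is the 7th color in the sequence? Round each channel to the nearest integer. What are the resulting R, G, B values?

(241, 186, 22)

With 8 swatches and endpoints inclusive, swatch 7 sits at t = (7 − 1)/(8 − 1) = 6/7 ≈ 0.8571.
R = 240 + 0.8571 × (241 − 240) = 240.857 → 241
G = 127 + 0.8571 × (196 − 127) = 186.14 → 186
B = 64 + 0.8571 × (15 − 64) = 22.002 → 22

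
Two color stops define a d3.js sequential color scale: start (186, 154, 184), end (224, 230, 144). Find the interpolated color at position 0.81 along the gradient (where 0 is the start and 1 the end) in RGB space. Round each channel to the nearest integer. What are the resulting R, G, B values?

R = 186 + 0.81 × (224 − 186) = 186 + 0.81 × 38 = 216.78 → 217
G = 154 + 0.81 × (230 − 154) = 154 + 0.81 × 76 = 215.56 → 216
B = 184 + 0.81 × (144 − 184) = 184 + 0.81 × -40 = 151.6 → 152

(217, 216, 152)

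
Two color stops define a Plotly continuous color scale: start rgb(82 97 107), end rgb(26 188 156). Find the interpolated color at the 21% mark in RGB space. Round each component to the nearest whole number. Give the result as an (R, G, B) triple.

(70, 116, 117)

21% corresponds to t = 0.21.
R = 82 + 0.21 × (26 − 82) = 82 + 0.21 × -56 = 70.24 → 70
G = 97 + 0.21 × (188 − 97) = 97 + 0.21 × 91 = 116.11 → 116
B = 107 + 0.21 × (156 − 107) = 107 + 0.21 × 49 = 117.29 → 117
So the blended color is (70, 116, 117), about #467475.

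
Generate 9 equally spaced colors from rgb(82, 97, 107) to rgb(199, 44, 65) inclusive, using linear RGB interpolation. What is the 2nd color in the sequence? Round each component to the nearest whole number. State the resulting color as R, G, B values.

(97, 90, 102)

With 9 swatches and endpoints inclusive, swatch 2 sits at t = (2 − 1)/(9 − 1) = 1/8 ≈ 0.125.
R = 82 + 0.125 × (199 − 82) = 96.625 → 97
G = 97 + 0.125 × (44 − 97) = 90.375 → 90
B = 107 + 0.125 × (65 − 107) = 101.75 → 102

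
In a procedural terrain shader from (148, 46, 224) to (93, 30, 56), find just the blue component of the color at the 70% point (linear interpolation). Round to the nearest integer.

B = 224 + 0.7 × (56 − 224) = 106.4 → 106

106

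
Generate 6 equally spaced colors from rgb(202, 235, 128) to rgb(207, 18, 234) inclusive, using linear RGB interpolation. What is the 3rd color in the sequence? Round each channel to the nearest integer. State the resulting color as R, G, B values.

(204, 148, 170)

With 6 swatches and endpoints inclusive, swatch 3 sits at t = (3 − 1)/(6 − 1) = 2/5 ≈ 0.4.
R = 202 + 0.4 × (207 − 202) = 204 → 204
G = 235 + 0.4 × (18 − 235) = 148.2 → 148
B = 128 + 0.4 × (234 − 128) = 170.4 → 170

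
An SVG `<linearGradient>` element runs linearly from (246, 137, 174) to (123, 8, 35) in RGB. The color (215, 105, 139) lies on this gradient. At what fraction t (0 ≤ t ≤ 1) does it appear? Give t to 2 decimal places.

0.25

Invert the lerp on the B channel (largest span, 139): t = (139 − 174) / (35 − 174) = -35/-139 = 0.2518.
Check on R: (215 − 246)/(123 − 246) = 0.252 ✓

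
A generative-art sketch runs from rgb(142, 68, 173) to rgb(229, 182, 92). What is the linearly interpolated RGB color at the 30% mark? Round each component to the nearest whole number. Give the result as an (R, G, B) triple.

30% corresponds to t = 0.3.
R = 142 + 0.3 × (229 − 142) = 142 + 0.3 × 87 = 168.1 → 168
G = 68 + 0.3 × (182 − 68) = 68 + 0.3 × 114 = 102.2 → 102
B = 173 + 0.3 × (92 − 173) = 173 + 0.3 × -81 = 148.7 → 149

(168, 102, 149)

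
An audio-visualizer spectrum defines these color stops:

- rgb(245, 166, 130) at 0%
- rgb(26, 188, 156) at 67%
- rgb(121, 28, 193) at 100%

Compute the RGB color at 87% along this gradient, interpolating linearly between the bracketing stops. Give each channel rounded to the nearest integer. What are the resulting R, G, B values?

(84, 91, 178)

87% lies between the 67% and 100% stops, so the local fraction is t = (87 − 67)/(100 − 67) = 20/33 ≈ 0.6061.
R = 26 + 0.6061 × (121 − 26) = 83.579 → 84
G = 188 + 0.6061 × (28 − 188) = 91.024 → 91
B = 156 + 0.6061 × (193 − 156) = 178.426 → 178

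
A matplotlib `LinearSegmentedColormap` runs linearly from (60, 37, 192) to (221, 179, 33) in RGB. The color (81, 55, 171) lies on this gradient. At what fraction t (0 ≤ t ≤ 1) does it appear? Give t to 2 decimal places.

0.13

Invert the lerp on the R channel (largest span, 161): t = (81 − 60) / (221 − 60) = 21/161 = 0.13043.
Check on G: (55 − 37)/(179 − 37) = 0.1268 ✓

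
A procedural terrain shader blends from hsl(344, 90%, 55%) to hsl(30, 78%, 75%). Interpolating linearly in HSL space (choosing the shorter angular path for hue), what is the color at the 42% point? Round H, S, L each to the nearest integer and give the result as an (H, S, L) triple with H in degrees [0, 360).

(3, 85, 63)

Hue: 30 − 344 = -314°, but |-314| > 180 so the shorter arc goes the other way: Δh = -314 + 360 = 46°.
H = 344 + 0.42 × (46) = 363.32 → 363 → 363 mod 360 = 3°
S = 90 + 0.42 × (78 − 90) = 84.96 → 85%
L = 55 + 0.42 × (75 − 55) = 63.4 → 63%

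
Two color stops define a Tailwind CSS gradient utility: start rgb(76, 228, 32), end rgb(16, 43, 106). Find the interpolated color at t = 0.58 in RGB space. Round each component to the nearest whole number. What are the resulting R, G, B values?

(41, 121, 75)

R = 76 + 0.58 × (16 − 76) = 76 + 0.58 × -60 = 41.2 → 41
G = 228 + 0.58 × (43 − 228) = 228 + 0.58 × -185 = 120.7 → 121
B = 32 + 0.58 × (106 − 32) = 32 + 0.58 × 74 = 74.92 → 75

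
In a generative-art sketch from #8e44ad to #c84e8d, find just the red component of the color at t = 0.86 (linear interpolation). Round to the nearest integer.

192

R₁ = 142 (from #8e44ad), R₂ = 200 (from #c84e8d).
R = 142 + 0.86 × (200 − 142) = 191.88 → 192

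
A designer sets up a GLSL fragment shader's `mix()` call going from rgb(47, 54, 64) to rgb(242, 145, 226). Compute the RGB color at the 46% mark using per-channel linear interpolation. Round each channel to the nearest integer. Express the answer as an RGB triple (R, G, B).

(137, 96, 139)

46% corresponds to t = 0.46.
R = 47 + 0.46 × (242 − 47) = 47 + 0.46 × 195 = 136.7 → 137
G = 54 + 0.46 × (145 − 54) = 54 + 0.46 × 91 = 95.86 → 96
B = 64 + 0.46 × (226 − 64) = 64 + 0.46 × 162 = 138.52 → 139
So the blended color is (137, 96, 139), about #89608b.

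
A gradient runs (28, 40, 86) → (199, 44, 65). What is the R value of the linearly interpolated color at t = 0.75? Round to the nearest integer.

R = 28 + 0.75 × (199 − 28) = 156.25 → 156

156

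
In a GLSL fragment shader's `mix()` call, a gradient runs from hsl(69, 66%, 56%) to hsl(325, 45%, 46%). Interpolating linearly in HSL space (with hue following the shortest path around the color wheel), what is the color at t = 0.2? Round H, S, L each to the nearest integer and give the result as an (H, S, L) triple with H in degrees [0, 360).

(48, 62, 54)

Hue: 325 − 69 = 256°, but |256| > 180 so the shorter arc goes the other way: Δh = 256 − 360 = -104°.
H = 69 + 0.2 × (-104) = 48.2 → 48°
S = 66 + 0.2 × (45 − 66) = 61.8 → 62%
L = 56 + 0.2 × (46 − 56) = 54 → 54%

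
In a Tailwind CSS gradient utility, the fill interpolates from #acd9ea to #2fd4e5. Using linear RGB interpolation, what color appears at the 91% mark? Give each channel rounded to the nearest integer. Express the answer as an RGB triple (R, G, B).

(58, 212, 229)

#acd9ea → (172, 217, 234); #2fd4e5 → (47, 212, 229).
91% corresponds to t = 0.91.
R = 172 + 0.91 × (47 − 172) = 172 + 0.91 × -125 = 58.25 → 58
G = 217 + 0.91 × (212 − 217) = 217 + 0.91 × -5 = 212.45 → 212
B = 234 + 0.91 × (229 − 234) = 234 + 0.91 × -5 = 229.45 → 229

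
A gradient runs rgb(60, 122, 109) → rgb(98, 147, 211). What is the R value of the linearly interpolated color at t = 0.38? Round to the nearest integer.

74

R = 60 + 0.38 × (98 − 60) = 74.44 → 74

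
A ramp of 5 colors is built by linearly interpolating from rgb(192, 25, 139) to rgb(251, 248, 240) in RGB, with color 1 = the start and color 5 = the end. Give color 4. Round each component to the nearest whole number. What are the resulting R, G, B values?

(236, 192, 215)

With 5 swatches and endpoints inclusive, swatch 4 sits at t = (4 − 1)/(5 − 1) = 3/4 ≈ 0.75.
R = 192 + 0.75 × (251 − 192) = 236.25 → 236
G = 25 + 0.75 × (248 − 25) = 192.25 → 192
B = 139 + 0.75 × (240 − 139) = 214.75 → 215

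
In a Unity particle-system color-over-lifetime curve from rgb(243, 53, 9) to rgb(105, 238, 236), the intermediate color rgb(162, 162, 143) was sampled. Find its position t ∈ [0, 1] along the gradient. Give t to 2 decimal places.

0.59

Invert the lerp on the B channel (largest span, 227): t = (143 − 9) / (236 − 9) = 134/227 = 0.59031.
Check on R: (162 − 243)/(105 − 243) = 0.587 ✓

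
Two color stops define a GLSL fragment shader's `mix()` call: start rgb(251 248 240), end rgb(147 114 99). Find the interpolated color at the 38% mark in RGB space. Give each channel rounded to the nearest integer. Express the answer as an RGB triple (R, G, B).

38% corresponds to t = 0.38.
R = 251 + 0.38 × (147 − 251) = 251 + 0.38 × -104 = 211.48 → 211
G = 248 + 0.38 × (114 − 248) = 248 + 0.38 × -134 = 197.08 → 197
B = 240 + 0.38 × (99 − 240) = 240 + 0.38 × -141 = 186.42 → 186

(211, 197, 186)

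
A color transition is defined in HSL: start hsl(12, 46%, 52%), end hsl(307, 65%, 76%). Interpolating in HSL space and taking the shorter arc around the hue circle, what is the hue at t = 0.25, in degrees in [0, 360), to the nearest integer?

356

Hue: 307 − 12 = 295°, but |295| > 180 so the shorter arc goes the other way: Δh = 295 − 360 = -65°.
H = 12 + 0.25 × (-65) = -4.25 → -4 → -4 mod 360 = 356°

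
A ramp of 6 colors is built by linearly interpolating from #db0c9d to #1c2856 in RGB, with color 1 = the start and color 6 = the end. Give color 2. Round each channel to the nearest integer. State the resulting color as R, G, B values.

With 6 swatches and endpoints inclusive, swatch 2 sits at t = (2 − 1)/(6 − 1) = 1/5 ≈ 0.2.
#db0c9d → (219, 12, 157); #1c2856 → (28, 40, 86).
R = 219 + 0.2 × (28 − 219) = 180.8 → 181
G = 12 + 0.2 × (40 − 12) = 17.6 → 18
B = 157 + 0.2 × (86 − 157) = 142.8 → 143

(181, 18, 143)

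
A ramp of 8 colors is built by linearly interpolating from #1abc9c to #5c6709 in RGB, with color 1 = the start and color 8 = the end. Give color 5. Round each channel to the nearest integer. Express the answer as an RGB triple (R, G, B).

With 8 swatches and endpoints inclusive, swatch 5 sits at t = (5 − 1)/(8 − 1) = 4/7 ≈ 0.5714.
#1abc9c → (26, 188, 156); #5c6709 → (92, 103, 9).
R = 26 + 0.5714 × (92 − 26) = 63.712 → 64
G = 188 + 0.5714 × (103 − 188) = 139.431 → 139
B = 156 + 0.5714 × (9 − 156) = 72.004 → 72

(64, 139, 72)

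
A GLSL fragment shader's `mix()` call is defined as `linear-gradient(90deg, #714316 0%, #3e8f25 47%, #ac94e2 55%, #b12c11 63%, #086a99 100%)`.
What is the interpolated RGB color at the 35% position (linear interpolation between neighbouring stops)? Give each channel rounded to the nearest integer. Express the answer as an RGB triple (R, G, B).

(75, 124, 33)

35% lies between the 0% and 47% stops, so the local fraction is t = (35 − 0)/(47 − 0) = 35/47 ≈ 0.7447.
#714316 → (113, 67, 22); #3e8f25 → (62, 143, 37).
R = 113 + 0.7447 × (62 − 113) = 75.02 → 75
G = 67 + 0.7447 × (143 − 67) = 123.597 → 124
B = 22 + 0.7447 × (37 − 22) = 33.171 → 33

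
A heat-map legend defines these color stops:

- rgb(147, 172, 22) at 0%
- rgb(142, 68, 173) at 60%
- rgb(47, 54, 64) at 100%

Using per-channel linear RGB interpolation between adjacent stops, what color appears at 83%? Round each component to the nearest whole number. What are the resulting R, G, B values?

83% lies between the 60% and 100% stops, so the local fraction is t = (83 − 60)/(100 − 60) = 23/40 ≈ 0.575.
R = 142 + 0.575 × (47 − 142) = 87.375 → 87
G = 68 + 0.575 × (54 − 68) = 59.95 → 60
B = 173 + 0.575 × (64 − 173) = 110.325 → 110

(87, 60, 110)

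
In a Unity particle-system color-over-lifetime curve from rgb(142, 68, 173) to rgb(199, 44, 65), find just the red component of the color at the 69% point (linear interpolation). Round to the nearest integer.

181

R = 142 + 0.69 × (199 − 142) = 181.33 → 181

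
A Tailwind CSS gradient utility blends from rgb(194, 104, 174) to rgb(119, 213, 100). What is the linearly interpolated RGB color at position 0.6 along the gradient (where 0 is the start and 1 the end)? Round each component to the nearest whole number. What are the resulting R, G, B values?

R = 194 + 0.6 × (119 − 194) = 194 + 0.6 × -75 = 149 → 149
G = 104 + 0.6 × (213 − 104) = 104 + 0.6 × 109 = 169.4 → 169
B = 174 + 0.6 × (100 − 174) = 174 + 0.6 × -74 = 129.6 → 130
So the blended color is (149, 169, 130), about #95a982.

(149, 169, 130)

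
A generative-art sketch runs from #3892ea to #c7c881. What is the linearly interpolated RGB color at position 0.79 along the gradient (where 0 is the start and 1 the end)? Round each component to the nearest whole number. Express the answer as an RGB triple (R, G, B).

(169, 189, 151)

#3892ea → (56, 146, 234); #c7c881 → (199, 200, 129).
R = 56 + 0.79 × (199 − 56) = 56 + 0.79 × 143 = 168.97 → 169
G = 146 + 0.79 × (200 − 146) = 146 + 0.79 × 54 = 188.66 → 189
B = 234 + 0.79 × (129 − 234) = 234 + 0.79 × -105 = 151.05 → 151
So the blended color is (169, 189, 151), about #a9bd97.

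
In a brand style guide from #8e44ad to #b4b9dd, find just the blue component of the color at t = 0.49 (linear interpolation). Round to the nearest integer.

197

B₁ = 173 (from #8e44ad), B₂ = 221 (from #b4b9dd).
B = 173 + 0.49 × (221 − 173) = 196.52 → 197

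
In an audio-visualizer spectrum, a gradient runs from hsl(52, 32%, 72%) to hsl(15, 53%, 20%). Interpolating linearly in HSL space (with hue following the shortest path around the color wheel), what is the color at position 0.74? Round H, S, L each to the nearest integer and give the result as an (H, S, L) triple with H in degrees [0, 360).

Hue arc: Δh = 15 − 52 = -37° (|Δh| ≤ 180, already the shorter path).
H = 52 + 0.74 × (-37) = 24.62 → 25°
S = 32 + 0.74 × (53 − 32) = 47.54 → 48%
L = 72 + 0.74 × (20 − 72) = 33.52 → 34%

(25, 48, 34)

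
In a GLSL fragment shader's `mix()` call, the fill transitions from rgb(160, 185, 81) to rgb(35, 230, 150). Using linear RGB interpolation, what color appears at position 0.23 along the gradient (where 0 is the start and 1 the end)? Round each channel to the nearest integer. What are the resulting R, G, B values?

R = 160 + 0.23 × (35 − 160) = 160 + 0.23 × -125 = 131.25 → 131
G = 185 + 0.23 × (230 − 185) = 185 + 0.23 × 45 = 195.35 → 195
B = 81 + 0.23 × (150 − 81) = 81 + 0.23 × 69 = 96.87 → 97

(131, 195, 97)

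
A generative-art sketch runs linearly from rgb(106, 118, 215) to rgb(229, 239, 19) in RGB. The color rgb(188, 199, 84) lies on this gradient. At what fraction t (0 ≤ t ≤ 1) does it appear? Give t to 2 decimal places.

0.67

Invert the lerp on the B channel (largest span, 196): t = (84 − 215) / (19 − 215) = -131/-196 = 0.66837.
Check on R: (188 − 106)/(229 − 106) = 0.6667 ✓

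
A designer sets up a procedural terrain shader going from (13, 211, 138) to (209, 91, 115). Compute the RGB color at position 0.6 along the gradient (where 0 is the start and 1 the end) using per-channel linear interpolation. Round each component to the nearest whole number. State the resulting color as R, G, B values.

(131, 139, 124)

R = 13 + 0.6 × (209 − 13) = 13 + 0.6 × 196 = 130.6 → 131
G = 211 + 0.6 × (91 − 211) = 211 + 0.6 × -120 = 139 → 139
B = 138 + 0.6 × (115 − 138) = 138 + 0.6 × -23 = 124.2 → 124
So the blended color is (131, 139, 124), about #838b7c.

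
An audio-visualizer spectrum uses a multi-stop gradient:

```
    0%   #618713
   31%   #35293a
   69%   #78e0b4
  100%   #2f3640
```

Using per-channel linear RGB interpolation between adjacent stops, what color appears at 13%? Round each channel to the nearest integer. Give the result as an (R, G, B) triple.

13% lies between the 0% and 31% stops, so the local fraction is t = (13 − 0)/(31 − 0) = 13/31 ≈ 0.4194.
#618713 → (97, 135, 19); #35293a → (53, 41, 58).
R = 97 + 0.4194 × (53 − 97) = 78.546 → 79
G = 135 + 0.4194 × (41 − 135) = 95.576 → 96
B = 19 + 0.4194 × (58 − 19) = 35.357 → 35

(79, 96, 35)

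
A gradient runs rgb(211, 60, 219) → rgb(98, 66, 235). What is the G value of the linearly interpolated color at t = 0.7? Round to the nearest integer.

G = 60 + 0.7 × (66 − 60) = 64.2 → 64

64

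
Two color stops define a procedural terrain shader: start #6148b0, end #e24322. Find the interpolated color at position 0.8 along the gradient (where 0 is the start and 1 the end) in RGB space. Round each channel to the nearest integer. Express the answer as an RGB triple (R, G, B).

(200, 68, 62)

#6148b0 → (97, 72, 176); #e24322 → (226, 67, 34).
R = 97 + 0.8 × (226 − 97) = 97 + 0.8 × 129 = 200.2 → 200
G = 72 + 0.8 × (67 − 72) = 72 + 0.8 × -5 = 68 → 68
B = 176 + 0.8 × (34 − 176) = 176 + 0.8 × -142 = 62.4 → 62
So the blended color is (200, 68, 62), about #c8443e.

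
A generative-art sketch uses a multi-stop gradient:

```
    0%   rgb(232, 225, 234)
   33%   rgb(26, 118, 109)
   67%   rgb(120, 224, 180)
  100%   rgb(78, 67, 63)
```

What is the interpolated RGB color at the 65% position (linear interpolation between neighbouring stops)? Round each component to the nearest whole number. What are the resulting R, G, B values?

(114, 218, 176)

65% lies between the 33% and 67% stops, so the local fraction is t = (65 − 33)/(67 − 33) = 32/34 ≈ 0.9412.
R = 26 + 0.9412 × (120 − 26) = 114.473 → 114
G = 118 + 0.9412 × (224 − 118) = 217.767 → 218
B = 109 + 0.9412 × (180 − 109) = 175.825 → 176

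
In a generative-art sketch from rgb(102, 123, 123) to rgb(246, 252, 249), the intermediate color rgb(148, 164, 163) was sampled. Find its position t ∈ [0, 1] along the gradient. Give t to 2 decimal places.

Invert the lerp on the R channel (largest span, 144): t = (148 − 102) / (246 − 102) = 46/144 = 0.31944.
Check on G: (164 − 123)/(252 − 123) = 0.3178 ✓

0.32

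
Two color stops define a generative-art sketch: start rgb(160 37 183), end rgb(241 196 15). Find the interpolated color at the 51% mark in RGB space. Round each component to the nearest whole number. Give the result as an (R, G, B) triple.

51% corresponds to t = 0.51.
R = 160 + 0.51 × (241 − 160) = 160 + 0.51 × 81 = 201.31 → 201
G = 37 + 0.51 × (196 − 37) = 37 + 0.51 × 159 = 118.09 → 118
B = 183 + 0.51 × (15 − 183) = 183 + 0.51 × -168 = 97.32 → 97

(201, 118, 97)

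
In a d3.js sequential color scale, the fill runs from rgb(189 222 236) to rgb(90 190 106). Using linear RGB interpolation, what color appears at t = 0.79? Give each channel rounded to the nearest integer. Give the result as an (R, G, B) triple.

R = 189 + 0.79 × (90 − 189) = 189 + 0.79 × -99 = 110.79 → 111
G = 222 + 0.79 × (190 − 222) = 222 + 0.79 × -32 = 196.72 → 197
B = 236 + 0.79 × (106 − 236) = 236 + 0.79 × -130 = 133.3 → 133

(111, 197, 133)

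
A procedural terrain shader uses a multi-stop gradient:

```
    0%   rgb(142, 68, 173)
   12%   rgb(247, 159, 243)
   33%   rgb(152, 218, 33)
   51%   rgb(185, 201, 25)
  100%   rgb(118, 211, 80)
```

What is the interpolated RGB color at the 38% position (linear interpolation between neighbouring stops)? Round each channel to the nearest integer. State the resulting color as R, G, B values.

(161, 213, 31)

38% lies between the 33% and 51% stops, so the local fraction is t = (38 − 33)/(51 − 33) = 5/18 ≈ 0.2778.
R = 152 + 0.2778 × (185 − 152) = 161.167 → 161
G = 218 + 0.2778 × (201 − 218) = 213.277 → 213
B = 33 + 0.2778 × (25 − 33) = 30.778 → 31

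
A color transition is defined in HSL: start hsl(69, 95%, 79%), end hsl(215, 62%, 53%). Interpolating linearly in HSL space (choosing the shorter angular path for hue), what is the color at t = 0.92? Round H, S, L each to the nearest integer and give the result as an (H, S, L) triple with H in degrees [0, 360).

(203, 65, 55)

Hue arc: Δh = 215 − 69 = 146° (|Δh| ≤ 180, already the shorter path).
H = 69 + 0.92 × (146) = 203.32 → 203°
S = 95 + 0.92 × (62 − 95) = 64.64 → 65%
L = 79 + 0.92 × (53 − 79) = 55.08 → 55%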